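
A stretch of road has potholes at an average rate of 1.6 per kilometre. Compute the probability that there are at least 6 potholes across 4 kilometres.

Over the interval, μ = 1.6 × 4 = 6.4 (4 kilometres).
P(N ≥ 6) = 1 − P(N ≤ 5) = 1 − Σ_{j=0}^{5} e^(−μ) μ^j/j! ≈ 0.6163.

0.6163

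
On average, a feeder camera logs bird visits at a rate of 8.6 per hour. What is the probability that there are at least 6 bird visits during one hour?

0.8578

With mean μ = 8.6 per hour,
P(N ≥ 6) = 1 − P(N ≤ 5) = 1 − Σ_{j=0}^{5} e^(−μ) μ^j/j! ≈ 0.8578.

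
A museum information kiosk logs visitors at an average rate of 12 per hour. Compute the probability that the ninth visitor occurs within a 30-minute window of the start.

0.1528

Over the interval, μ = 12 × 0.5 = 6 (a 30-minute window = 0.5 hours).
The ninth arrival falls in the interval iff at least 9 events occur there: P(S_9 ≤ t) = P(N ≥ 9) = 1 − P(N ≤ 8) ≈ 0.1528.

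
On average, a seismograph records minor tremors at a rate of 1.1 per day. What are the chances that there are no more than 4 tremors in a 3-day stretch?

0.7626

Over the interval, μ = 1.1 × 3 = 3.3 (a 3-day stretch = 3 days).
P(N ≤ 4) = Σ_{j=0}^{4} e^(−μ) μ^j/j! ≈ 0.7626.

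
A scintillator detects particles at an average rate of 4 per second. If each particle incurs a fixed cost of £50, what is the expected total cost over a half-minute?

£6000

E[N] = 4 × 30 = 120 (a half-minute = 30 seconds); E[cost] = 120 × £50 = £6000.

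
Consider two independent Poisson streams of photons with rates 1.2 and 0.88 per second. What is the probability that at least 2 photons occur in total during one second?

Independent Poisson processes superpose: combined rate λ = 1.2 + 0.88 = 2.08 per second.
So μ = 2.08.
P(N ≥ 2) = 1 − P(N ≤ 1) ≈ 0.6152.

0.6152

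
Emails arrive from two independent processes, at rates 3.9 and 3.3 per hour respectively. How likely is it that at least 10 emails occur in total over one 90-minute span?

Independent Poisson processes superpose: combined rate λ = 3.9 + 3.3 = 7.2 per hour.
Over the interval, μ = 7.2 × 1.5 = 10.8 (a 90-minute span = 1.5 hours).
P(N ≥ 10) = 1 − P(N ≤ 9) ≈ 0.6374.

0.6374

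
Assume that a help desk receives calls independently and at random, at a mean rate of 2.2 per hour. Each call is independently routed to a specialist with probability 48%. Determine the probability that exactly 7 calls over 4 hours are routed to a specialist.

0.0697

Thinning: the calls that are routed to a specialist themselves form a Poisson process with rate 0.48 × 2.2 = 1.056 per hour.
Over the interval, μ = 1.056 × 4 = 4.224 (4 hours).
P(N = 7) = e^(−4.224) · 4.224^7/7! ≈ 0.0697.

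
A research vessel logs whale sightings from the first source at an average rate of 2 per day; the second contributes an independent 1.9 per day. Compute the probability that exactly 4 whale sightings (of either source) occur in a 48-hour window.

0.0632

Independent Poisson processes superpose: combined rate λ = 2 + 1.9 = 3.9 per day.
Over the interval, μ = 3.9 × 2 = 7.8 (a 48-hour window = 2 days).
P(N = 4) = e^(−7.8) · 7.8^4/4! ≈ 0.0632.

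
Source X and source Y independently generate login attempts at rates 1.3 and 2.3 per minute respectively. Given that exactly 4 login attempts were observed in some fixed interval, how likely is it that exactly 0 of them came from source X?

Given the total, each event is independently from source X with probability p = λ_X/(λ_X+λ_Y) = 1.3/3.6 ≈ 0.3611.
So K ~ Binomial(4, 1.3/3.6): P(K = 0) = C(4,0) · (1.3/3.6)^0 · (2.3/3.6)^4 ≈ 0.1666.

0.1666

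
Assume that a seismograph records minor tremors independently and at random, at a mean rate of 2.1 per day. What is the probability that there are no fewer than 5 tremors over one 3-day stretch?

Over the interval, μ = 2.1 × 3 = 6.3 (a 3-day stretch = 3 days).
P(N ≥ 5) = 1 − P(N ≤ 4) = 1 − Σ_{j=0}^{4} e^(−μ) μ^j/j! ≈ 0.7531.

0.7531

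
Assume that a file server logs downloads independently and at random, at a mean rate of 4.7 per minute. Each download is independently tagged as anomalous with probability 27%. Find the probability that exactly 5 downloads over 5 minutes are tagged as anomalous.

0.1504

Thinning: the downloads that are tagged as anomalous themselves form a Poisson process with rate 0.27 × 4.7 = 1.269 per minute.
Over the interval, μ = 1.269 × 5 = 6.345 (5 minutes).
P(N = 5) = e^(−6.345) · 6.345^5/5! ≈ 0.1504.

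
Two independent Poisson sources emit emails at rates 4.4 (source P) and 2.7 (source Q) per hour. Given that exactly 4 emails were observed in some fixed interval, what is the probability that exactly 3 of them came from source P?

0.3620

Given the total, each event is independently from source P with probability p = λ_P/(λ_P+λ_Q) = 4.4/7.1 ≈ 0.6197.
So K ~ Binomial(4, 4.4/7.1): P(K = 3) = C(4,3) · (4.4/7.1)^3 · (2.7/7.1)^1 ≈ 0.3620.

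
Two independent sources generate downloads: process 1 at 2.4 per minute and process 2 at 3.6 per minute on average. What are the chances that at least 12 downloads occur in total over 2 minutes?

0.5384

Independent Poisson processes superpose: combined rate λ = 2.4 + 3.6 = 6 per minute.
Over the interval, μ = 6 × 2 = 12 (2 minutes).
P(N ≥ 12) = 1 − P(N ≤ 11) ≈ 0.5384.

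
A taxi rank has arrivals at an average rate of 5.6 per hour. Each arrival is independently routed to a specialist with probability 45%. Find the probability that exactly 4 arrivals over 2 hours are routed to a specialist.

0.1740

Thinning: the arrivals that are routed to a specialist themselves form a Poisson process with rate 0.45 × 5.6 = 2.52 per hour.
Over the interval, μ = 2.52 × 2 = 5.04 (2 hours).
P(N = 4) = e^(−5.04) · 5.04^4/4! ≈ 0.1740.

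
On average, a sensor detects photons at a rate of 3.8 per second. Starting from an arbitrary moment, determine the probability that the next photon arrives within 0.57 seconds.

0.8854

Inter-arrival times are exponential with rate λ = 3.8 per second.
P(T ≤ 0.57) = 1 − e^(−λt) = 1 − e^(−3.8 × 0.57) = 1 − e^(−2.166) ≈ 0.8854.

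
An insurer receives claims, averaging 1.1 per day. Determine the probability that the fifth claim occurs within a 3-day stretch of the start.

0.2374

Over the interval, μ = 1.1 × 3 = 3.3 (a 3-day stretch = 3 days).
The fifth arrival falls in the interval iff at least 5 events occur there: P(S_5 ≤ t) = P(N ≥ 5) = 1 − P(N ≤ 4) ≈ 0.2374.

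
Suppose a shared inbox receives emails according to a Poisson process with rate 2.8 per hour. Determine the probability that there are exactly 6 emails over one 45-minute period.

0.0146

Over the interval, μ = 2.8 × 0.75 = 2.1 (a 45-minute period = 0.75 hours).
P(N = 6) = e^(−μ) μ^6/6! = e^(−2.1) · 2.1^6/720 ≈ 0.0146.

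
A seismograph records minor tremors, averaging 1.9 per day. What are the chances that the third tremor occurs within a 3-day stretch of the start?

Over the interval, μ = 1.9 × 3 = 5.7 (a 3-day stretch = 3 days).
The third arrival falls in the interval iff at least 3 events occur there: P(S_3 ≤ t) = P(N ≥ 3) = 1 − P(N ≤ 2) ≈ 0.9232.

0.9232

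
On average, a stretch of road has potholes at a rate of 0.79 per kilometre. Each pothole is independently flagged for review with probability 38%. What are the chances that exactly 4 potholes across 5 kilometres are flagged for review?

0.0471

Thinning: the potholes that are flagged for review themselves form a Poisson process with rate 0.38 × 0.79 = 0.3002 per kilometre.
Over the interval, μ = 0.3002 × 5 = 1.501 (5 kilometres).
P(N = 4) = e^(−1.501) · 1.501^4/4! ≈ 0.0471.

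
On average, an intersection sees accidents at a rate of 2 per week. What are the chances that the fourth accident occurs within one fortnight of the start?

0.5665

Over the interval, μ = 2 × 2 = 4 (a fortnight = 2 weeks).
The fourth arrival falls in the interval iff at least 4 events occur there: P(S_4 ≤ t) = P(N ≥ 4) = 1 − P(N ≤ 3) ≈ 0.5665.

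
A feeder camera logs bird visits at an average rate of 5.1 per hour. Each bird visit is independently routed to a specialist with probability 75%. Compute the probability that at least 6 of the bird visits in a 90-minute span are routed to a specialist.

Thinning: the bird visits that are routed to a specialist themselves form a Poisson process with rate 0.75 × 5.1 = 3.825 per hour.
Over the interval, μ = 3.825 × 1.5 = 5.7375 (a 90-minute span = 1.5 hours).
P(N ≥ 6) = 1 − P(N ≤ 5) ≈ 0.5113.

0.5113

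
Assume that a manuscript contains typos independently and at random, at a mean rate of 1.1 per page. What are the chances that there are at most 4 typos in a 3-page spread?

Over the interval, μ = 1.1 × 3 = 3.3 (a 3-page spread = 3 pages).
P(N ≤ 4) = Σ_{j=0}^{4} e^(−μ) μ^j/j! ≈ 0.7626.

0.7626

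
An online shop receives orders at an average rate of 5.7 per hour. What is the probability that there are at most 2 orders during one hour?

0.0768

With mean μ = 5.7 per hour,
P(N ≤ 2) = Σ_{j=0}^{2} e^(−μ) μ^j/j! ≈ 0.0768.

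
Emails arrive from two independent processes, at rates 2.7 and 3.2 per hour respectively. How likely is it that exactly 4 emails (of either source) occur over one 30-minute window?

Independent Poisson processes superpose: combined rate λ = 2.7 + 3.2 = 5.9 per hour.
Over the interval, μ = 5.9 × 0.5 = 2.95 (a 30-minute window = 0.5 hours).
P(N = 4) = e^(−2.95) · 2.95^4/4! ≈ 0.1652.

0.1652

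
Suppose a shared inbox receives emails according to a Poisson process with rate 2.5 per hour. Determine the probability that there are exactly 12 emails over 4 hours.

0.0948

Over the interval, μ = 2.5 × 4 = 10 (4 hours).
P(N = 12) = e^(−μ) μ^12/12! = e^(−10) · 10^12/479001600 ≈ 0.0948.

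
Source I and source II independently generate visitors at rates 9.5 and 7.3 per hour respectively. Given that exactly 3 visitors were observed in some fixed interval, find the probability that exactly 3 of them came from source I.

0.1808

Given the total, each event is independently from source I with probability p = λ_I/(λ_I+λ_II) = 9.5/16.8 ≈ 0.5655.
So K ~ Binomial(3, 9.5/16.8): P(K = 3) = C(3,3) · (9.5/16.8)^3 · (7.3/16.8)^0 ≈ 0.1808.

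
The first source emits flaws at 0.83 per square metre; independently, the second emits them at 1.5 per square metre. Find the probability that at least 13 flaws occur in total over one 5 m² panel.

Independent Poisson processes superpose: combined rate λ = 0.83 + 1.5 = 2.33 per square metre.
Over the interval, μ = 2.33 × 5 = 11.65 (a 5 m² panel = 5 square metres).
P(N ≥ 13) = 1 − P(N ≤ 12) ≈ 0.3841.

0.3841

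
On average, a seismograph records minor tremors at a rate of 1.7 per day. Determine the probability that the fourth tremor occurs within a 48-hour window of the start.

Over the interval, μ = 1.7 × 2 = 3.4 (a 48-hour window = 2 days).
The fourth arrival falls in the interval iff at least 4 events occur there: P(S_4 ≤ t) = P(N ≥ 4) = 1 − P(N ≤ 3) ≈ 0.4416.

0.4416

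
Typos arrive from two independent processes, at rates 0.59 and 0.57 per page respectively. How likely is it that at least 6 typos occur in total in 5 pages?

Independent Poisson processes superpose: combined rate λ = 0.59 + 0.57 = 1.16 per page.
Over the interval, μ = 1.16 × 5 = 5.8 (5 pages).
P(N ≥ 6) = 1 − P(N ≤ 5) ≈ 0.5217.

0.5217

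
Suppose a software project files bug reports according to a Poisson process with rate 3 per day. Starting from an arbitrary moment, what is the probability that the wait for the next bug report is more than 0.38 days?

The wait for the next event is exponential with rate λ = 3 per day.
P(T > 0.38) = e^(−λt) = e^(−3 × 0.38) = e^(−1.14) ≈ 0.3198.

0.3198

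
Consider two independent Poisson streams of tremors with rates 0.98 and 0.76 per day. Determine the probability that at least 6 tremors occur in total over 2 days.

0.1398

Independent Poisson processes superpose: combined rate λ = 0.98 + 0.76 = 1.74 per day.
Over the interval, μ = 1.74 × 2 = 3.48 (2 days).
P(N ≥ 6) = 1 − P(N ≤ 5) ≈ 0.1398.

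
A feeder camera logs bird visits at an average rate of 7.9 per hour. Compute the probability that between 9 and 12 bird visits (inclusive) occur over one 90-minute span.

Over the interval, μ = 7.9 × 1.5 = 11.85 (a 90-minute span = 1.5 hours).
P(9 ≤ N ≤ 12) = Σ_{j=9}^{12} e^(−11.85) · 11.85^j/j! ≈ 0.4280.

0.4280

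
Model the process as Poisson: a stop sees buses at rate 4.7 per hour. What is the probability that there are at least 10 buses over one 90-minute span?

0.1746

Over the interval, μ = 4.7 × 1.5 = 7.05 (a 90-minute span = 1.5 hours).
P(N ≥ 10) = 1 − P(N ≤ 9) = 1 − Σ_{j=0}^{9} e^(−μ) μ^j/j! ≈ 0.1746.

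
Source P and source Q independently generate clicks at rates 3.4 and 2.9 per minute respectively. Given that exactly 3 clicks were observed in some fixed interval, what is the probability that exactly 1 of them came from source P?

0.3431

Given the total, each event is independently from source P with probability p = λ_P/(λ_P+λ_Q) = 3.4/6.3 ≈ 0.5397.
So K ~ Binomial(3, 3.4/6.3): P(K = 1) = C(3,1) · (3.4/6.3)^1 · (2.9/6.3)^2 ≈ 0.3431.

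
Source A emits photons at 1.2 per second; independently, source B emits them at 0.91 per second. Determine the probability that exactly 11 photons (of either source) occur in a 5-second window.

0.1183

Independent Poisson processes superpose: combined rate λ = 1.2 + 0.91 = 2.11 per second.
Over the interval, μ = 2.11 × 5 = 10.55 (a 5-second window = 5 seconds).
P(N = 11) = e^(−10.55) · 10.55^11/11! ≈ 0.1183.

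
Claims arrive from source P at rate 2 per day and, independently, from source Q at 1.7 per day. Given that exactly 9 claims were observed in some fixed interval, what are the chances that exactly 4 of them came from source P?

0.2203

Given the total, each event is independently from source P with probability p = λ_P/(λ_P+λ_Q) = 2/3.7 ≈ 0.5405.
So K ~ Binomial(9, 2/3.7): P(K = 4) = C(9,4) · (2/3.7)^4 · (1.7/3.7)^5 ≈ 0.2203.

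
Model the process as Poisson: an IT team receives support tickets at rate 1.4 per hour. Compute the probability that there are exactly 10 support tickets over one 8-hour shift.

Over the interval, μ = 1.4 × 8 = 11.2 (an 8-hour shift = 8 hours).
P(N = 10) = e^(−μ) μ^10/10! = e^(−11.2) · 11.2^10/3628800 ≈ 0.1170.

0.1170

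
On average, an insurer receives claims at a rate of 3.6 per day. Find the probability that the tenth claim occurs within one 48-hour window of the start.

Over the interval, μ = 3.6 × 2 = 7.2 (a 48-hour window = 2 days).
The tenth arrival falls in the interval iff at least 10 events occur there: P(S_10 ≤ t) = P(N ≥ 10) = 1 − P(N ≤ 9) ≈ 0.1904.

0.1904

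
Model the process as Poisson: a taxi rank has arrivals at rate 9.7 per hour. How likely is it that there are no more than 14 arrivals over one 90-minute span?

0.5123

Over the interval, μ = 9.7 × 1.5 = 14.55 (a 90-minute span = 1.5 hours).
P(N ≤ 14) = Σ_{j=0}^{14} e^(−μ) μ^j/j! ≈ 0.5123.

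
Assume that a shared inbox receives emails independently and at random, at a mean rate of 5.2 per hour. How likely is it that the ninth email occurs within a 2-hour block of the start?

0.7104

Over the interval, μ = 5.2 × 2 = 10.4 (a 2-hour block = 2 hours).
The ninth arrival falls in the interval iff at least 9 events occur there: P(S_9 ≤ t) = P(N ≥ 9) = 1 − P(N ≤ 8) ≈ 0.7104.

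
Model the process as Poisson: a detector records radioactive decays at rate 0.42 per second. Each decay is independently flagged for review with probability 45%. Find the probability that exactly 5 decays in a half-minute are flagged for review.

0.1684

Thinning: the decays that are flagged for review themselves form a Poisson process with rate 0.45 × 0.42 = 0.189 per second.
Over the interval, μ = 0.189 × 30 = 5.67 (a half-minute = 30 seconds).
P(N = 5) = e^(−5.67) · 5.67^5/5! ≈ 0.1684.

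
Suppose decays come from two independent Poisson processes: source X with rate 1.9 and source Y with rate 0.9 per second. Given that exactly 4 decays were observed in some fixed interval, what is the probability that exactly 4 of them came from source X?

Given the total, each event is independently from source X with probability p = λ_X/(λ_X+λ_Y) = 1.9/2.8 ≈ 0.6786.
So K ~ Binomial(4, 1.9/2.8): P(K = 4) = C(4,4) · (1.9/2.8)^4 · (0.9/2.8)^0 ≈ 0.2120.

0.2120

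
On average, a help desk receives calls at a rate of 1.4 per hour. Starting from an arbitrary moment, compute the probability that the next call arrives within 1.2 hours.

Inter-arrival times are exponential with rate λ = 1.4 per hour.
P(T ≤ 1.2) = 1 − e^(−λt) = 1 − e^(−1.4 × 1.2) = 1 − e^(−1.68) ≈ 0.8136.

0.8136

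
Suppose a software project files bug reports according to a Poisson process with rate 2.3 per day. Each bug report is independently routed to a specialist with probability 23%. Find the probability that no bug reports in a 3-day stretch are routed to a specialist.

0.2045

Thinning: the bug reports that are routed to a specialist themselves form a Poisson process with rate 0.23 × 2.3 = 0.529 per day.
Over the interval, μ = 0.529 × 3 = 1.587 (a 3-day stretch = 3 days).
P(N = 0) = e^(−1.587) · 1.587^0/0! ≈ 0.2045.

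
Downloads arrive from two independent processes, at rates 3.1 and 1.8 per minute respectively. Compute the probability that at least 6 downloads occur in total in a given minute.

0.3665

Independent Poisson processes superpose: combined rate λ = 3.1 + 1.8 = 4.9 per minute.
So μ = 4.9.
P(N ≥ 6) = 1 − P(N ≤ 5) ≈ 0.3665.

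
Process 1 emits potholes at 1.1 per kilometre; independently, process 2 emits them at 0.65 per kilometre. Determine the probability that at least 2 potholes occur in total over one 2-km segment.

Independent Poisson processes superpose: combined rate λ = 1.1 + 0.65 = 1.75 per kilometre.
Over the interval, μ = 1.75 × 2 = 3.5 (a 2-km segment = 2 kilometres).
P(N ≥ 2) = 1 − P(N ≤ 1) ≈ 0.8641.

0.8641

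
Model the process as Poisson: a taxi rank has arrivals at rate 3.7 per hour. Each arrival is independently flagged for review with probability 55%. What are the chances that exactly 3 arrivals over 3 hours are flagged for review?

Thinning: the arrivals that are flagged for review themselves form a Poisson process with rate 0.55 × 3.7 = 2.035 per hour.
Over the interval, μ = 2.035 × 3 = 6.105 (3 hours).
P(N = 3) = e^(−6.105) · 6.105^3/3! ≈ 0.0846.

0.0846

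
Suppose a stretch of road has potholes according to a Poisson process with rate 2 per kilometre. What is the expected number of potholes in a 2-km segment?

4

E[N] = λt = 2 × 2 = 4 (a 2-km segment = 2 kilometres).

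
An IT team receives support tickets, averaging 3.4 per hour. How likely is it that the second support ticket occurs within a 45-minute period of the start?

0.7228

Over the interval, μ = 3.4 × 0.75 = 2.55 (a 45-minute period = 0.75 hours).
The second arrival falls in the interval iff at least 2 events occur there: P(S_2 ≤ t) = P(N ≥ 2) = 1 − P(N ≤ 1) ≈ 0.7228.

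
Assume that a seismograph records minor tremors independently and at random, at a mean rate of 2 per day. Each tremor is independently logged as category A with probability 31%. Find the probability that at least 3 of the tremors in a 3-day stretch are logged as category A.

0.2855

Thinning: the tremors that are logged as category A themselves form a Poisson process with rate 0.31 × 2 = 0.62 per day.
Over the interval, μ = 0.62 × 3 = 1.86 (a 3-day stretch = 3 days).
P(N ≥ 3) = 1 − P(N ≤ 2) ≈ 0.2855.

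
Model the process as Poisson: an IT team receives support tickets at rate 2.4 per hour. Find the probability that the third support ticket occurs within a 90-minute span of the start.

0.6973

Over the interval, μ = 2.4 × 1.5 = 3.6 (a 90-minute span = 1.5 hours).
The third arrival falls in the interval iff at least 3 events occur there: P(S_3 ≤ t) = P(N ≥ 3) = 1 − P(N ≤ 2) ≈ 0.6973.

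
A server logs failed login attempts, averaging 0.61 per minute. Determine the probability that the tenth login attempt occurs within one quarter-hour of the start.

0.4323

Over the interval, μ = 0.61 × 15 = 9.15 (a quarter-hour = 15 minutes).
The tenth arrival falls in the interval iff at least 10 events occur there: P(S_10 ≤ t) = P(N ≥ 10) = 1 − P(N ≤ 9) ≈ 0.4323.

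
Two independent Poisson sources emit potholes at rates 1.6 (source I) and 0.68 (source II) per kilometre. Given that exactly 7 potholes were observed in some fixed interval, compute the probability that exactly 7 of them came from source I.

Given the total, each event is independently from source I with probability p = λ_I/(λ_I+λ_II) = 1.6/2.28 ≈ 0.7018.
So K ~ Binomial(7, 1.6/2.28): P(K = 7) = C(7,7) · (1.6/2.28)^7 · (0.68/2.28)^0 ≈ 0.0838.

0.0838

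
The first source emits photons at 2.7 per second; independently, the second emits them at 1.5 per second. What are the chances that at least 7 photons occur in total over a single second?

0.1325

Independent Poisson processes superpose: combined rate λ = 2.7 + 1.5 = 4.2 per second.
So μ = 4.2.
P(N ≥ 7) = 1 − P(N ≤ 6) ≈ 0.1325.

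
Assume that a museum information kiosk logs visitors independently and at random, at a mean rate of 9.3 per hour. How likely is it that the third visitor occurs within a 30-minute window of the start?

0.8426

Over the interval, μ = 9.3 × 0.5 = 4.65 (a 30-minute window = 0.5 hours).
The third arrival falls in the interval iff at least 3 events occur there: P(S_3 ≤ t) = P(N ≥ 3) = 1 − P(N ≤ 2) ≈ 0.8426.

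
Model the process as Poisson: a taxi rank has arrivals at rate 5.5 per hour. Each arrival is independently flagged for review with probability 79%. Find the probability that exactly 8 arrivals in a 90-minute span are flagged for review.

0.1193

Thinning: the arrivals that are flagged for review themselves form a Poisson process with rate 0.79 × 5.5 = 4.345 per hour.
Over the interval, μ = 4.345 × 1.5 = 6.5175 (a 90-minute span = 1.5 hours).
P(N = 8) = e^(−6.5175) · 6.5175^8/8! ≈ 0.1193.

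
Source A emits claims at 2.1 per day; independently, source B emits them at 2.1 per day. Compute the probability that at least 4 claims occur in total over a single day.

Independent Poisson processes superpose: combined rate λ = 2.1 + 2.1 = 4.2 per day.
So μ = 4.2.
P(N ≥ 4) = 1 − P(N ≤ 3) ≈ 0.6046.

0.6046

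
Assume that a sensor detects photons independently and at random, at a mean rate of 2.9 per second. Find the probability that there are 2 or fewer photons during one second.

0.4460

With mean μ = 2.9 per second,
P(N ≤ 2) = Σ_{j=0}^{2} e^(−μ) μ^j/j! ≈ 0.4460.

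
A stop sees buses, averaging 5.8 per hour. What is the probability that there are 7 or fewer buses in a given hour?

With mean μ = 5.8 per hour,
P(N ≤ 7) = Σ_{j=0}^{7} e^(−μ) μ^j/j! ≈ 0.7710.

0.7710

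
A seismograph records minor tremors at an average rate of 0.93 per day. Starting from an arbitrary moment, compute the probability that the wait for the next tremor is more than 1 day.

The wait for the next event is exponential with rate λ = 0.93 per day.
P(T > 1) = e^(−λt) = e^(−0.93 × 1) = e^(−0.93) ≈ 0.3946.

0.3946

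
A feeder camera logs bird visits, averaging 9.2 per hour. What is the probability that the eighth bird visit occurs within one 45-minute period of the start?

Over the interval, μ = 9.2 × 0.75 = 6.9 (a 45-minute period = 0.75 hours).
The eighth arrival falls in the interval iff at least 8 events occur there: P(S_8 ≤ t) = P(N ≥ 8) = 1 − P(N ≤ 7) ≈ 0.3864.

0.3864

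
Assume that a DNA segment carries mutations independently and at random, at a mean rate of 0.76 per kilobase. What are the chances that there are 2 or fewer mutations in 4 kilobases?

Over the interval, μ = 0.76 × 4 = 3.04 (4 kilobases).
P(N ≤ 2) = Σ_{j=0}^{2} e^(−μ) μ^j/j! ≈ 0.4143.

0.4143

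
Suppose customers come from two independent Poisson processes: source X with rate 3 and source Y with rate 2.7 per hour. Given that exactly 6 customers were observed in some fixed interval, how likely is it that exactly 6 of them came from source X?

Given the total, each event is independently from source X with probability p = λ_X/(λ_X+λ_Y) = 3/5.7 ≈ 0.5263.
So K ~ Binomial(6, 3/5.7): P(K = 6) = C(6,6) · (3/5.7)^6 · (2.7/5.7)^0 ≈ 0.0213.

0.0213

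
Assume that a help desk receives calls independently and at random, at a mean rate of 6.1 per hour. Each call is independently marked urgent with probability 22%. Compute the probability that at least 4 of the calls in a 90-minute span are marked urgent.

Thinning: the calls that are marked urgent themselves form a Poisson process with rate 0.22 × 6.1 = 1.342 per hour.
Over the interval, μ = 1.342 × 1.5 = 2.013 (a 90-minute span = 1.5 hours).
P(N ≥ 4) = 1 − P(N ≤ 3) ≈ 0.1452.

0.1452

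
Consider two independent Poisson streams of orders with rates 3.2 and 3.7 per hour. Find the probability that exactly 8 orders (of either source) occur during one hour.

Independent Poisson processes superpose: combined rate λ = 3.2 + 3.7 = 6.9 per hour.
So μ = 6.9.
P(N = 8) = e^(−6.9) · 6.9^8/8! ≈ 0.1284.

0.1284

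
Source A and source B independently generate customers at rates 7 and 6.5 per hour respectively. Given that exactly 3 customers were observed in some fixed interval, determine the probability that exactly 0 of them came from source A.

Given the total, each event is independently from source A with probability p = λ_A/(λ_A+λ_B) = 7/13.5 ≈ 0.5185.
So K ~ Binomial(3, 7/13.5): P(K = 0) = C(3,0) · (7/13.5)^0 · (6.5/13.5)^3 ≈ 0.1116.

0.1116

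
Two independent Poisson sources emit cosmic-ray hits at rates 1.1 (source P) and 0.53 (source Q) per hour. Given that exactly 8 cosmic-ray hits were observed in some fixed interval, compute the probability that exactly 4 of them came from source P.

Given the total, each event is independently from source P with probability p = λ_P/(λ_P+λ_Q) = 1.1/1.63 ≈ 0.6748.
So K ~ Binomial(8, 1.1/1.63): P(K = 4) = C(8,4) · (1.1/1.63)^4 · (0.53/1.63)^4 ≈ 0.1623.

0.1623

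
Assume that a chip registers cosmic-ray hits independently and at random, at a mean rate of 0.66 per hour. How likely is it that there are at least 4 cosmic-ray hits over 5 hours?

0.4197

Over the interval, μ = 0.66 × 5 = 3.3 (5 hours).
P(N ≥ 4) = 1 − P(N ≤ 3) = 1 − Σ_{j=0}^{3} e^(−μ) μ^j/j! ≈ 0.4197.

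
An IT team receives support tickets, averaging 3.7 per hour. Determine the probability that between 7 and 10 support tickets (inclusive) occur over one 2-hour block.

0.4787

Over the interval, μ = 3.7 × 2 = 7.4 (a 2-hour block = 2 hours).
P(7 ≤ N ≤ 10) = Σ_{j=7}^{10} e^(−7.4) · 7.4^j/j! ≈ 0.4787.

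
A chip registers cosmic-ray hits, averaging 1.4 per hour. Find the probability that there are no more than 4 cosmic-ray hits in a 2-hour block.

Over the interval, μ = 1.4 × 2 = 2.8 (a 2-hour block = 2 hours).
P(N ≤ 4) = Σ_{j=0}^{4} e^(−μ) μ^j/j! ≈ 0.8477.

0.8477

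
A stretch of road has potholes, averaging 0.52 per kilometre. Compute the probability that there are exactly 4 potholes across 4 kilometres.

Over the interval, μ = 0.52 × 4 = 2.08 (4 kilometres).
P(N = 4) = e^(−μ) μ^4/4! = e^(−2.08) · 2.08^4/24 ≈ 0.0974.

0.0974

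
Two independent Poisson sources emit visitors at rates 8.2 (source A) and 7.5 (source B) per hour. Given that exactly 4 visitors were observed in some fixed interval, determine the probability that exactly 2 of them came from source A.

0.3735

Given the total, each event is independently from source A with probability p = λ_A/(λ_A+λ_B) = 8.2/15.7 ≈ 0.5223.
So K ~ Binomial(4, 8.2/15.7): P(K = 2) = C(4,2) · (8.2/15.7)^2 · (7.5/15.7)^2 ≈ 0.3735.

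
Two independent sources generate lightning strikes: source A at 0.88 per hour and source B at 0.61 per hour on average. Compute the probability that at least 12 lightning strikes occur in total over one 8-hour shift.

Independent Poisson processes superpose: combined rate λ = 0.88 + 0.61 = 1.49 per hour.
Over the interval, μ = 1.49 × 8 = 11.92 (an 8-hour shift = 8 hours).
P(N ≥ 12) = 1 − P(N ≤ 11) ≈ 0.5292.

0.5292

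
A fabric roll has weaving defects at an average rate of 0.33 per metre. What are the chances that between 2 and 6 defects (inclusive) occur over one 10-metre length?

Over the interval, μ = 0.33 × 10 = 3.3 (a 10-metre length = 10 metres).
P(2 ≤ N ≤ 6) = Σ_{j=2}^{6} e^(−3.3) · 3.3^j/j! ≈ 0.7904.

0.7904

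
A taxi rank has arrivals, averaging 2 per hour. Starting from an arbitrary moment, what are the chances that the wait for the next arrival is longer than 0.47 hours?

The wait for the next event is exponential with rate λ = 2 per hour.
P(T > 0.47) = e^(−λt) = e^(−2 × 0.47) = e^(−0.94) ≈ 0.3906.

0.3906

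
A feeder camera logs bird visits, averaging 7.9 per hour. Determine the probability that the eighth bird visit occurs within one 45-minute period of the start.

0.2458

Over the interval, μ = 7.9 × 0.75 = 5.925 (a 45-minute period = 0.75 hours).
The eighth arrival falls in the interval iff at least 8 events occur there: P(S_8 ≤ t) = P(N ≥ 8) = 1 − P(N ≤ 7) ≈ 0.2458.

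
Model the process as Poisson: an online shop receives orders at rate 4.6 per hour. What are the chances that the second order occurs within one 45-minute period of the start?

Over the interval, μ = 4.6 × 0.75 = 3.45 (a 45-minute period = 0.75 hours).
The second arrival falls in the interval iff at least 2 events occur there: P(S_2 ≤ t) = P(N ≥ 2) = 1 − P(N ≤ 1) ≈ 0.8587.

0.8587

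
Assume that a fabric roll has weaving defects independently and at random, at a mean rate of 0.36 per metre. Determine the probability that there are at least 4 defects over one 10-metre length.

0.4848

Over the interval, μ = 0.36 × 10 = 3.6 (a 10-metre length = 10 metres).
P(N ≥ 4) = 1 − P(N ≤ 3) = 1 − Σ_{j=0}^{3} e^(−μ) μ^j/j! ≈ 0.4848.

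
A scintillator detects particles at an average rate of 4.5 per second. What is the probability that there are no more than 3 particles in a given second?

0.3423

With mean μ = 4.5 per second,
P(N ≤ 3) = Σ_{j=0}^{3} e^(−μ) μ^j/j! ≈ 0.3423.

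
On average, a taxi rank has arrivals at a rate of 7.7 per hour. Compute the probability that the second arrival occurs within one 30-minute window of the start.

0.8968

Over the interval, μ = 7.7 × 0.5 = 3.85 (a 30-minute window = 0.5 hours).
The second arrival falls in the interval iff at least 2 events occur there: P(S_2 ≤ t) = P(N ≥ 2) = 1 − P(N ≤ 1) ≈ 0.8968.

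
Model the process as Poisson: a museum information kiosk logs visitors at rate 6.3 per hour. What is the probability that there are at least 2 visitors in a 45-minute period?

Over the interval, μ = 6.3 × 0.75 = 4.725 (a 45-minute period = 0.75 hours).
P(N ≥ 2) = 1 − P(N ≤ 1) = 1 − Σ_{j=0}^{1} e^(−μ) μ^j/j! ≈ 0.9492.

0.9492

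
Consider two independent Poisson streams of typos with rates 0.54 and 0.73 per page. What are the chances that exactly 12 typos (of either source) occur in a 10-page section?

Independent Poisson processes superpose: combined rate λ = 0.54 + 0.73 = 1.27 per page.
Over the interval, μ = 1.27 × 10 = 12.7 (a 10-page section = 10 pages).
P(N = 12) = e^(−12.7) · 12.7^12/12! ≈ 0.1121.

0.1121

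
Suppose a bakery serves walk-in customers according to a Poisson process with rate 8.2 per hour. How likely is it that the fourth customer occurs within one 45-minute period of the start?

Over the interval, μ = 8.2 × 0.75 = 6.15 (a 45-minute period = 0.75 hours).
The fourth arrival falls in the interval iff at least 4 events occur there: P(S_4 ≤ t) = P(N ≥ 4) = 1 − P(N ≤ 3) ≈ 0.8617.

0.8617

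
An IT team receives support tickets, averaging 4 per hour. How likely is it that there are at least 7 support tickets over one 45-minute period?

Over the interval, μ = 4 × 0.75 = 3 (a 45-minute period = 0.75 hours).
P(N ≥ 7) = 1 − P(N ≤ 6) = 1 − Σ_{j=0}^{6} e^(−μ) μ^j/j! ≈ 0.0335.

0.0335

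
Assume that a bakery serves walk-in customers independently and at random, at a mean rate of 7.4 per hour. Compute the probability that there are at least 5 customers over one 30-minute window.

0.3128

Over the interval, μ = 7.4 × 0.5 = 3.7 (a 30-minute window = 0.5 hours).
P(N ≥ 5) = 1 − P(N ≤ 4) = 1 − Σ_{j=0}^{4} e^(−μ) μ^j/j! ≈ 0.3128.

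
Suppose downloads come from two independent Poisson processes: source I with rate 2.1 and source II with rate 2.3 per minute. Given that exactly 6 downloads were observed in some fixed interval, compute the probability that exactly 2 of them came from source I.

0.2551

Given the total, each event is independently from source I with probability p = λ_I/(λ_I+λ_II) = 2.1/4.4 ≈ 0.4773.
So K ~ Binomial(6, 2.1/4.4): P(K = 2) = C(6,2) · (2.1/4.4)^2 · (2.3/4.4)^4 ≈ 0.2551.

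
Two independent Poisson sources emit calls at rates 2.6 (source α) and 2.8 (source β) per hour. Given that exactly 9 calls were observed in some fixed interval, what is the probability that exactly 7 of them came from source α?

Given the total, each event is independently from source α with probability p = λ_α/(λ_α+λ_β) = 2.6/5.4 ≈ 0.4815.
So K ~ Binomial(9, 2.6/5.4): P(K = 7) = C(9,7) · (2.6/5.4)^7 · (2.8/5.4)^2 ≈ 0.0581.

0.0581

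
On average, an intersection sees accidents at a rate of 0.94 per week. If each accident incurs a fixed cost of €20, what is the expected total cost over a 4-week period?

E[N] = 0.94 × 4 = 3.76 (a 4-week period = 4 weeks); E[cost] = 3.76 × €20 = €75.2.

€75.2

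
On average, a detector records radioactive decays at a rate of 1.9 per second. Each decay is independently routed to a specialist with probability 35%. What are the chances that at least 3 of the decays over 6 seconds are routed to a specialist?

0.7604

Thinning: the decays that are routed to a specialist themselves form a Poisson process with rate 0.35 × 1.9 = 0.665 per second.
Over the interval, μ = 0.665 × 6 = 3.99 (6 seconds).
P(N ≥ 3) = 1 − P(N ≤ 2) ≈ 0.7604.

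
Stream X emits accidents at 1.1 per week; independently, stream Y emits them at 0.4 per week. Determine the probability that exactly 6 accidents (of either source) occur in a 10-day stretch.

Independent Poisson processes superpose: combined rate λ = 1.1 + 0.4 = 1.5 per week.
Over the interval, μ = 1.5 × 10/7 ≈ 2.14286 (a 10-day stretch = 10/7 weeks).
P(N = 6) = e^(−2.14286) · 2.14286^6/6! ≈ 0.0158.

0.0158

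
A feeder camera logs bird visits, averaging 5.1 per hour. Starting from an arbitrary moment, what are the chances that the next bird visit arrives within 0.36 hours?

Inter-arrival times are exponential with rate λ = 5.1 per hour.
P(T ≤ 0.36) = 1 − e^(−λt) = 1 − e^(−5.1 × 0.36) = 1 − e^(−1.836) ≈ 0.8405.

0.8405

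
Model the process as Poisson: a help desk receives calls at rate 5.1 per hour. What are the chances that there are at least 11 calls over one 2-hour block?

0.4420

Over the interval, μ = 5.1 × 2 = 10.2 (a 2-hour block = 2 hours).
P(N ≥ 11) = 1 − P(N ≤ 10) = 1 − Σ_{j=0}^{10} e^(−μ) μ^j/j! ≈ 0.4420.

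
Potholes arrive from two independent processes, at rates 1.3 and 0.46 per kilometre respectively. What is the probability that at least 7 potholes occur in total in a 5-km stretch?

Independent Poisson processes superpose: combined rate λ = 1.3 + 0.46 = 1.76 per kilometre.
Over the interval, μ = 1.76 × 5 = 8.8 (a 5-km stretch = 5 kilometres).
P(N ≥ 7) = 1 − P(N ≤ 6) ≈ 0.7744.

0.7744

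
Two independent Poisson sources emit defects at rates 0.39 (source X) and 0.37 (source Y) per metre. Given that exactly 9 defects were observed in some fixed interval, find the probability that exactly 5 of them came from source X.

0.2519

Given the total, each event is independently from source X with probability p = λ_X/(λ_X+λ_Y) = 0.39/0.76 ≈ 0.5132.
So K ~ Binomial(9, 0.39/0.76): P(K = 5) = C(9,5) · (0.39/0.76)^5 · (0.37/0.76)^4 ≈ 0.2519.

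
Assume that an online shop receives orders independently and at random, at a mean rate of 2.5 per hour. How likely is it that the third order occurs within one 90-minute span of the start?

0.7229

Over the interval, μ = 2.5 × 1.5 = 3.75 (a 90-minute span = 1.5 hours).
The third arrival falls in the interval iff at least 3 events occur there: P(S_3 ≤ t) = P(N ≥ 3) = 1 − P(N ≤ 2) ≈ 0.7229.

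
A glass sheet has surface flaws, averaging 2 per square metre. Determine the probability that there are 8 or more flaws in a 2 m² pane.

0.0511

Over the interval, μ = 2 × 2 = 4 (a 2 m² pane = 2 square metres).
P(N ≥ 8) = 1 − P(N ≤ 7) = 1 − Σ_{j=0}^{7} e^(−μ) μ^j/j! ≈ 0.0511.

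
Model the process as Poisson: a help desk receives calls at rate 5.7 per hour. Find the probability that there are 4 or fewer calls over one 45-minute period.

Over the interval, μ = 5.7 × 0.75 = 4.275 (a 45-minute period = 0.75 hours).
P(N ≤ 4) = Σ_{j=0}^{4} e^(−μ) μ^j/j! ≈ 0.5753.

0.5753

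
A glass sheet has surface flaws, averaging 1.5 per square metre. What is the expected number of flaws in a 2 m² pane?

3

E[N] = λt = 1.5 × 2 = 3 (a 2 m² pane = 2 square metres).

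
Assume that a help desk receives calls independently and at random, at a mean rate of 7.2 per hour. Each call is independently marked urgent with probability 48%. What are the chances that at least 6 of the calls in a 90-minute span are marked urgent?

Thinning: the calls that are marked urgent themselves form a Poisson process with rate 0.48 × 7.2 = 3.456 per hour.
Over the interval, μ = 3.456 × 1.5 = 5.184 (a 90-minute span = 1.5 hours).
P(N ≥ 6) = 1 − P(N ≤ 5) ≈ 0.4163.

0.4163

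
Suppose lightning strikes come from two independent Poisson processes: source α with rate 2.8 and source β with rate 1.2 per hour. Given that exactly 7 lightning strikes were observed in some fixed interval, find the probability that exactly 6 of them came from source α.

Given the total, each event is independently from source α with probability p = λ_α/(λ_α+λ_β) = 2.8/4 = 0.7000.
So K ~ Binomial(7, 2.8/4): P(K = 6) = C(7,6) · (2.8/4)^6 · (1.2/4)^1 ≈ 0.2471.

0.2471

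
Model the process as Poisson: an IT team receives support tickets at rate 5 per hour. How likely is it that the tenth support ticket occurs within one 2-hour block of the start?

Over the interval, μ = 5 × 2 = 10 (a 2-hour block = 2 hours).
The tenth arrival falls in the interval iff at least 10 events occur there: P(S_10 ≤ t) = P(N ≥ 10) = 1 − P(N ≤ 9) ≈ 0.5421.

0.5421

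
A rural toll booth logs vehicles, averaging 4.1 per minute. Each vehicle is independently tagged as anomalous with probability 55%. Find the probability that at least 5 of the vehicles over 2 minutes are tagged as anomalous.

0.4698

Thinning: the vehicles that are tagged as anomalous themselves form a Poisson process with rate 0.55 × 4.1 = 2.255 per minute.
Over the interval, μ = 2.255 × 2 = 4.51 (2 minutes).
P(N ≥ 5) = 1 − P(N ≤ 4) ≈ 0.4698.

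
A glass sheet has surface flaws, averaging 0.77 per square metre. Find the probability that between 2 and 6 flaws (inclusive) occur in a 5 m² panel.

Over the interval, μ = 0.77 × 5 = 3.85 (a 5 m² panel = 5 square metres).
P(2 ≤ N ≤ 6) = Σ_{j=2}^{6} e^(−3.85) · 3.85^j/j! ≈ 0.8012.

0.8012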